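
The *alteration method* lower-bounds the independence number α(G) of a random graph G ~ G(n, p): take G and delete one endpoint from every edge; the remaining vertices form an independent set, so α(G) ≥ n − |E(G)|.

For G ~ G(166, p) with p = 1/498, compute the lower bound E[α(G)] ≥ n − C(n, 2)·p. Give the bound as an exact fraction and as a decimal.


E[|E(G)|] = C(166, 2)·p = 13695 · (1/498) = 55/2.
E[α(G)] ≥ n − E[|E(G)|] = 166 − 55/2 = 277/2.
Numerically: ≈ 138.500.
(This is only a lower bound; the true E[α(G)] may be larger.)

E[α(G)] ≥ 277/2 ≈ 138.500.


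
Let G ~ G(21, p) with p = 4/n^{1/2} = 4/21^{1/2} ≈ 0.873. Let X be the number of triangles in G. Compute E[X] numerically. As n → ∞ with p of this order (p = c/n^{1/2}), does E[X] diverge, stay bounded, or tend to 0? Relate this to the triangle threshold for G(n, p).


Number of potential triangles: C(21, 3) = 1330.
Each occurs with probability p³ ≈ (0.873)³ ≈ 6.65045e-01.
By linearity: E[X] = C(21, 3)·p³ ≈ 1330 · 6.65045e-01 ≈ 884.510.
Since α = 1/2 < 1, p = c/n^{1/2} ≫ 1/n is above the triangle threshold p ~ 1/n. Asymptotically E[X] ~ (c³/6)·n^{3(1−α)} = (4³/6)·n^{1.5} → ∞; triangles are abundant w.h.p.

E[X] ≈ 884.510; in regime p = Θ(1/n^{1/2}) E[X] diverges (above the triangle threshold p ~ 1/n).


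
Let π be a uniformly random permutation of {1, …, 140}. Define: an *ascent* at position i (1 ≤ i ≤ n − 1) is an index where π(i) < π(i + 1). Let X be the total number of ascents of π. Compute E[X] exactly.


Write X = Σ X_I over i = 1, …, 139, with X_I the indicator of one ascent.
There are 139 indicators.
For each fixed i, the pair (π(i), π(i+1)) is a uniformly random ordered pair of distinct values from {1, …, 140}; by symmetry P[π(i) < π(i+1)] = 1/2.
By linearity: E[X] = 139 · (1/2) = (140 − 1) · (1/2) = 139/2 ≈ 69.5000.

E[X] = 139/2 = 69.5000.


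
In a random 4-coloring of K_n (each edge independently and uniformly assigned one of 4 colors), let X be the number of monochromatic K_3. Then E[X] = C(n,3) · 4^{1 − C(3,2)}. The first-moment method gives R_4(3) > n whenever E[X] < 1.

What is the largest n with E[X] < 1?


We need C(n, 3) · 4^{1 − 3} < 1, i.e. C(n, 3) < 4^{3 − 1} = 16.
Check values of n near the boundary:
  n = 3: C(3, 3) = 1; 1 < 16? YES
  n = 4: C(4, 3) = 4; 4 < 16? YES
  n = 5: C(5, 3) = 10; 10 < 16? YES
  n = 6: C(6, 3) = 20; 20 < 16? NO
  n = 7: C(7, 3) = 35; 35 < 16? NO
  n = 8: C(8, 3) = 56; 56 < 16? NO
The largest n with C(n, 3) < 16 is n = 5 (where E[X] = 5/8 ≈ 0.62500). Hence R_4(3) > 5, i.e. R_4(3) ≥ 6.

Largest n = 5; hence R_4(3) > 5.


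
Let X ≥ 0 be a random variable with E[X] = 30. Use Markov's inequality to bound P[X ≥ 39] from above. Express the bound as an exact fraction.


μ = E[X] = 30, a = 39.
Markov: P[X ≥ 39] ≤ μ/a = (30)/39 = 10/13.
Numerically: ≈ 0.76923.
(Since a = 39 > μ = 30.00000, the bound 10/13 is < 1 and informative.)

P[X ≥ 39] ≤ 10/13 ≈ 0.76923.


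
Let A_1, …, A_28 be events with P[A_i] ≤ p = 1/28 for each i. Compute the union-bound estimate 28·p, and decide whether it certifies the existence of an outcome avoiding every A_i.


Union bound: P[∪_{i=1}^{28} A_i] ≤ Σ_i P[A_i] ≤ 28·p = 28·(1/28) = 1.
Numerically: 1 ≈ 1.000000.
Is 1 < 1? NO.
Since the bound 1 is ≥ 1, the union bound is uninformative here; it does NOT by itself certify existence.

28·p = 1 ≈ 1.000000; existence NOT certified by the union bound.


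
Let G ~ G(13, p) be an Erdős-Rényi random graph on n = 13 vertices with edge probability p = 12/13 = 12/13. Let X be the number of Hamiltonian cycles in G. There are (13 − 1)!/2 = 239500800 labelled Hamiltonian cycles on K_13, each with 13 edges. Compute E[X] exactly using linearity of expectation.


K_13 has (13 − 1)!/2 = 239500800 labelled Hamiltonian cycles.
For each such Hamiltonian cycle H, let X_H = 1 if all 13 edges of H are present in G. Then P[X_H = 1] = p^{13} = (12/13)^{13} = 106993205379072/302875106592253.
By linearity: E[X] = Σ_H E[X_H] = 239500800 · p^{13} = 239500800 · 106993205379072/302875106592253 = 25624958282852047257600/302875106592253.
Numerically: E[X] ≈ 8.46057e+07.

E[X] = 239500800 · (12/13)^{13} = 25624958282852047257600/302875106592253 ≈ 8.46057e+07.


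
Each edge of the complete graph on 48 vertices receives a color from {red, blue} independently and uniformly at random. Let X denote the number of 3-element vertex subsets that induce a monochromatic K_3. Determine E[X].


Let X = Σ_S X_S over the C(48, 3) = 17296 subsets S of size 3, where X_S = 1 if the K_3 on S is monochromatic.
For a fixed S, the K_3 on S has C(3, 2) = 3 edges. P[all 3 edges red] = (1/2)^3, and likewise for blue, so P[monochromatic] = 2·(1/2)^3 = 2^{1 − 3} = 1/4.
Summing: E[X] = C(48, 3) · 2^{1 − 3} = 17296 · 1/4 = 4324.
Numerically: E[X] ≈ 4324.00000.

E[X] = C(48,3)·2^(1−C(3,2)) = 4324 ≈ 4324.00000.


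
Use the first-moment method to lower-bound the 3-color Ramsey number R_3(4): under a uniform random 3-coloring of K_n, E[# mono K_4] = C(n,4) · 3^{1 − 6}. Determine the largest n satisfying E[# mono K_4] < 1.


We need C(n, 4) · 3^{1 − 6} < 1, i.e. C(n, 4) < 3^{6 − 1} = 243.
Check values of n near the boundary:
  n = 8: C(8, 4) = 70; 70 < 243? YES
  n = 9: C(9, 4) = 126; 126 < 243? YES
  n = 10: C(10, 4) = 210; 210 < 243? YES
  n = 11: C(11, 4) = 330; 330 < 243? NO
  n = 12: C(12, 4) = 495; 495 < 243? NO
  n = 13: C(13, 4) = 715; 715 < 243? NO
The largest n with C(n, 4) < 243 is n = 10 (where E[X] = 70/81 ≈ 0.86420). Hence R_3(4) > 10, i.e. R_3(4) ≥ 11.

Largest n = 10; hence R_3(4) > 10.


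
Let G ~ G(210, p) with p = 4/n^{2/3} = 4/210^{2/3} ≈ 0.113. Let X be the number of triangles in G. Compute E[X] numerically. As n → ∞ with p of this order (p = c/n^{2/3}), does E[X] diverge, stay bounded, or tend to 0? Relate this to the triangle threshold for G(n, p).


Number of potential triangles: C(210, 3) = 1521520.
Each occurs with probability p³ ≈ (0.113)³ ≈ 1.45125e-03.
By linearity: E[X] = C(210, 3)·p³ ≈ 1521520 · 1.45125e-03 ≈ 2208.102.
Since α = 2/3 < 1, p = c/n^{2/3} ≫ 1/n is above the triangle threshold p ~ 1/n. Asymptotically E[X] ~ (c³/6)·n^{3(1−α)} = (4³/6)·n^{1} → ∞; triangles are abundant w.h.p.

E[X] ≈ 2208.102; in regime p = Θ(1/n^{2/3}) E[X] diverges (above the triangle threshold p ~ 1/n).


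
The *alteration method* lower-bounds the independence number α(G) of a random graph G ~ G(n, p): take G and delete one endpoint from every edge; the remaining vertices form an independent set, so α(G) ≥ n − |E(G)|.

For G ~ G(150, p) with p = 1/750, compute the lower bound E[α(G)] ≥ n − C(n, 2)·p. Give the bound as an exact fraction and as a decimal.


E[|E(G)|] = C(150, 2)·p = 11175 · (1/750) = 149/10.
E[α(G)] ≥ n − E[|E(G)|] = 150 − 149/10 = 1351/10.
Numerically: ≈ 135.100.
(This is only a lower bound; the true E[α(G)] may be larger.)

E[α(G)] ≥ 1351/10 ≈ 135.100.


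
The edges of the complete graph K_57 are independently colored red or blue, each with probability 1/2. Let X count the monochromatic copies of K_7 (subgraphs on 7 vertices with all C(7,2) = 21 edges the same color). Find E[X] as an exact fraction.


Let X = Σ_S X_S over the C(57, 7) = 264385836 subsets S of size 7, where X_S = 1 if the K_7 on S is monochromatic.
For a fixed S, the K_7 on S has C(7, 2) = 21 edges. P[all 21 edges red] = (1/2)^21, and likewise for blue, so P[monochromatic] = 2·(1/2)^21 = 2^{1 − 21} = 1/1048576.
Summing: E[X] = C(57, 7) · 2^{1 − 21} = 264385836 · 1/1048576 = 66096459/262144.
Numerically: E[X] ≈ 252.137981.

E[X] = C(57,7)·2^(1−C(7,2)) = 66096459/262144 ≈ 252.137981.


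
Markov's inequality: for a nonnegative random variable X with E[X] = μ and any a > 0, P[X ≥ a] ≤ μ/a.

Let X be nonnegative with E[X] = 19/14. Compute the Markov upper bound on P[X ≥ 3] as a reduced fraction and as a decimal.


μ = E[X] = 19/14, a = 3.
Markov: P[X ≥ 3] ≤ μ/a = (19/14)/3 = 19/42.
Numerically: ≈ 0.452.
(Since a = 3 > μ = 1.357, the bound 19/42 is < 1 and informative.)

P[X ≥ 3] ≤ 19/42 ≈ 0.452.


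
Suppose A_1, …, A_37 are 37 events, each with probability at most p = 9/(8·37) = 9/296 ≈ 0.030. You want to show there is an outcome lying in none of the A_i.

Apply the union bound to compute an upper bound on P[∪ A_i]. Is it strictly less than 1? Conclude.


Union bound: P[∪_{i=1}^{37} A_i] ≤ Σ_i P[A_i] ≤ 37·p = 37·(9/296) = 9/8.
Numerically: 9/8 ≈ 1.125.
Is 9/8 < 1? NO.
Since the bound 9/8 is ≥ 1, the union bound is uninformative here; it does NOT by itself certify existence.

37·p = 9/8 ≈ 1.125; existence NOT certified by the union bound.


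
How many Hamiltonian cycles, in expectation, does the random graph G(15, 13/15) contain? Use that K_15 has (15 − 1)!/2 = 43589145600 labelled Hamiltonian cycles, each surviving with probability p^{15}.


K_15 has (15 − 1)!/2 = 43589145600 labelled Hamiltonian cycles.
For each such Hamiltonian cycle H, let X_H = 1 if all 15 edges of H are present in G. Then P[X_H = 1] = p^{15} = (13/15)^{15} = 51185893014090757/437893890380859375.
Summing the indicators: E[X] = Σ_H E[X_H] = 43589145600 · p^{15} = 43589145600 · 51185893014090757/437893890380859375 = 367267381606127548722176/72081298828125.
Numerically: E[X] ≈ 5.1e+09.

E[X] = 43589145600 · (13/15)^{15} = 367267381606127548722176/72081298828125 ≈ 5.1e+09.


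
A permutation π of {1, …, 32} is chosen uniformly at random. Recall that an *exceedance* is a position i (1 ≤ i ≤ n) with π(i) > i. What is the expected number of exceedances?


Write X = Σ_{i=1}^{32} X_i, where X_i = 1_{π(i) > i}.
For each fixed i, π(i) is uniform over {1, …, 32} (marginal of a uniform permutation), so P[π(i) > i] = (n − i)/n. Summing: Σ_{i=1}^{32} (n − i)/n = (0 + 1 + … + 31)/32 = 32(32 − 1)/(2·32) = (32 − 1)/2.
Hence E[X] = Σ_{i=1}^{32} (32 − i)/32 = 31/2 ≈ 15.500000.

E[X] = 31/2 = 15.500000.


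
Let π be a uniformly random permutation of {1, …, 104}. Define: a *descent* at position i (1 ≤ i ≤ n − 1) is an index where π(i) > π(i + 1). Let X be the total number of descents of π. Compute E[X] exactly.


Write X = Σ X_I over i = 1, …, 103, with X_I the indicator of one descent.
There are 103 indicators.
For each fixed i, the pair (π(i), π(i+1)) is a uniformly random ordered pair of distinct values from {1, …, 104}; by symmetry P[π(i) > π(i+1)] = 1/2.
By linearity: E[X] = 103 · (1/2) = (104 − 1) · (1/2) = 103/2 ≈ 51.500.

E[X] = 103/2 = 51.500.


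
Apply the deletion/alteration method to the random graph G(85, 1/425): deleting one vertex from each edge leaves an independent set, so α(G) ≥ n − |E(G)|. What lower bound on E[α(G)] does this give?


E[|E(G)|] = C(85, 2)·p = 3570 · (1/425) = 42/5.
E[α(G)] ≥ n − E[|E(G)|] = 85 − 42/5 = 383/5.
Numerically: ≈ 76.60000.
(This is only a lower bound; the true E[α(G)] may be larger.)

E[α(G)] ≥ 383/5 ≈ 76.60000.


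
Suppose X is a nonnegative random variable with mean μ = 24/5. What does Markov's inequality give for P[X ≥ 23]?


μ = E[X] = 24/5, a = 23.
Markov: P[X ≥ 23] ≤ μ/a = (24/5)/23 = 24/115.
Numerically: ≈ 0.208696.
(Since a = 23 > μ = 4.800000, the bound 24/115 is < 1 and informative.)

P[X ≥ 23] ≤ 24/115 ≈ 0.208696.


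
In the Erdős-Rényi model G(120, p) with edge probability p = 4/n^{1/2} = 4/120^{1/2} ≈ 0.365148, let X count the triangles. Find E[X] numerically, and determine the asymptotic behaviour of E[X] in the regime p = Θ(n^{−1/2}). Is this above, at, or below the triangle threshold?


Number of potential triangles: C(120, 3) = 280840.
Each occurs with probability p³ ≈ (0.365148)³ ≈ 4.86864496e-02.
By linearity: E[X] = C(120, 3)·p³ ≈ 280840 · 4.86864496e-02 ≈ 13673.102493.
Since α = 1/2 < 1, p = c/n^{1/2} ≫ 1/n is above the triangle threshold p ~ 1/n. Asymptotically E[X] ~ (c³/6)·n^{3(1−α)} = (4³/6)·n^{1.5} → ∞; triangles are abundant w.h.p.

E[X] ≈ 13673.102493; in regime p = Θ(1/n^{1/2}) E[X] diverges (above the triangle threshold p ~ 1/n).


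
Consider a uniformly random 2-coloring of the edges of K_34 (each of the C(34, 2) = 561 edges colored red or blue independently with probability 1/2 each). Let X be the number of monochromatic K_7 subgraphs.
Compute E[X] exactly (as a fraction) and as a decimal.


Let X = Σ_S X_S over the C(34, 7) = 5379616 subsets S of size 7, where X_S = 1 if the K_7 on S is monochromatic.
For a fixed S, the K_7 on S has C(7, 2) = 21 edges. P[all 21 edges red] = (1/2)^21, and likewise for blue, so P[monochromatic] = 2·(1/2)^21 = 2^{1 − 21} = 1/1048576.
By linearity: E[X] = C(34, 7) · 2^{1 − 21} = 5379616 · 1/1048576 = 168113/32768.
Numerically: E[X] ≈ 5.13040.

E[X] = C(34,7)·2^(1−C(7,2)) = 168113/32768 ≈ 5.13040.


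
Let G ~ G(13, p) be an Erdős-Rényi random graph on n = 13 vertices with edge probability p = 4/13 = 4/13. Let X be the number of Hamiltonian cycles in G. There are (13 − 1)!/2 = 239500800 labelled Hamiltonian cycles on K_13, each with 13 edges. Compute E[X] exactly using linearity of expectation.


K_13 has (13 − 1)!/2 = 239500800 labelled Hamiltonian cycles.
For each such Hamiltonian cycle H, let X_H = 1 if all 13 edges of H are present in G. Then P[X_H = 1] = p^{13} = (4/13)^{13} = 67108864/302875106592253.
By linearity of expectation: E[X] = Σ_H E[X_H] = 239500800 · p^{13} = 239500800 · 67108864/302875106592253 = 16072626615091200/302875106592253.
Numerically: E[X] ≈ 53.0668.

E[X] = 239500800 · (4/13)^{13} = 16072626615091200/302875106592253 ≈ 53.0668.


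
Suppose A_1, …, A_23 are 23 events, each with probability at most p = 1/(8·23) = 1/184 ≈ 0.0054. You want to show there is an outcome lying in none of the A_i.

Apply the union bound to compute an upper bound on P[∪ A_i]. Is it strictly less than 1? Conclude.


Union bound: P[∪_{i=1}^{23} A_i] ≤ Σ_i P[A_i] ≤ 23·p = 23·(1/184) = 1/8.
Numerically: 1/8 ≈ 0.1250.
Is 1/8 < 1? YES.
Since P[∪ A_i] ≤ 1/8 < 1, the complement has P[∩ A_i^c] ≥ 1 − 1/8 = 7/8 > 0, so some outcome avoids every A_i.

23·p = 1/8 ≈ 0.1250; existence CERTIFIED by the union bound.


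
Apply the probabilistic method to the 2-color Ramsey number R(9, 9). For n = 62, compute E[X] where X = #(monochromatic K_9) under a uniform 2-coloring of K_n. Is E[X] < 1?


E[X] = C(62, 9) · 2^{1 − 36} = 20286591270 · 2^{−35} = 20286591270/34359738368.
As a reduced fraction: E[X] = 10143295635/17179869184 ≈ 0.590418.
Is E[X] < 1? YES.
Since E[X] < 1, there exists a 2-coloring of K_{62} with no monochromatic K_9; hence R(9, 9) > 62.

E[X] = 10143295635/17179869184 ≈ 0.590418; E[X] < 1, so R(9, 9) > 62.


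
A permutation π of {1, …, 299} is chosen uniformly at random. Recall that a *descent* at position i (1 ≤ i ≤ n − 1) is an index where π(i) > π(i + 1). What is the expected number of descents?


Write X = Σ X_I over i = 1, …, 298, with X_I the indicator of one descent.
There are 298 indicators.
For each fixed i, the pair (π(i), π(i+1)) is a uniformly random ordered pair of distinct values from {1, …, 299}; by symmetry P[π(i) > π(i+1)] = 1/2.
By linearity: E[X] = 298 · (1/2) = (299 − 1) · (1/2) = 149 ≈ 149.000000.

E[X] = 149 = 149.000000.


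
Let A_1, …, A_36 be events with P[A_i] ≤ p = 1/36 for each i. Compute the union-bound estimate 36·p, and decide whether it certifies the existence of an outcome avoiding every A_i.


Union bound: P[∪_{i=1}^{36} A_i] ≤ Σ_i P[A_i] ≤ 36·p = 36·(1/36) = 1.
Numerically: 1 ≈ 1.000000.
Is 1 < 1? NO.
Since the bound 1 is ≥ 1, the union bound is uninformative here; it does NOT by itself certify existence.

36·p = 1 ≈ 1.000000; existence NOT certified by the union bound.


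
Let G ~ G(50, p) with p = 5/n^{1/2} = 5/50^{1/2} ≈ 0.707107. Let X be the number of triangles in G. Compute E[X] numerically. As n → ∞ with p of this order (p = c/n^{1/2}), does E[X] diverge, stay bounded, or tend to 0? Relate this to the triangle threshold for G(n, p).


Number of potential triangles: C(50, 3) = 19600.
Each occurs with probability p³ ≈ (0.707107)³ ≈ 3.53553391e-01.
By linearity: E[X] = C(50, 3)·p³ ≈ 19600 · 3.53553391e-01 ≈ 6929.646456.
Since α = 1/2 < 1, p = c/n^{1/2} ≫ 1/n is above the triangle threshold p ~ 1/n. Asymptotically E[X] ~ (c³/6)·n^{3(1−α)} = (5³/6)·n^{1.5} → ∞; triangles are abundant w.h.p.

E[X] ≈ 6929.646456; in regime p = Θ(1/n^{1/2}) E[X] diverges (above the triangle threshold p ~ 1/n).


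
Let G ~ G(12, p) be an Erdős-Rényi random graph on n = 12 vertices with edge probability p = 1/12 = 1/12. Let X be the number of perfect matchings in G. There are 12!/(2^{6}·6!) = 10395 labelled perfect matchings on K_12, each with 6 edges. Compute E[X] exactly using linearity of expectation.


K_12 has 12!/(2^{6}·6!) = 10395 labelled perfect matchings.
For each such perfect matching H, let X_H = 1 if all 6 edges of H are present in G. Then P[X_H = 1] = p^{6} = (1/12)^{6} = 1/2985984.
By linearity: E[X] = Σ_H E[X_H] = 10395 · p^{6} = 10395 · 1/2985984 = 385/110592.
Numerically: E[X] ≈ 0.00348126.

E[X] = 10395 · (1/12)^{6} = 385/110592 ≈ 0.00348126.


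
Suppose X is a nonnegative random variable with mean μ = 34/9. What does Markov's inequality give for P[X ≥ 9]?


μ = E[X] = 34/9, a = 9.
Markov: P[X ≥ 9] ≤ μ/a = (34/9)/9 = 34/81.
Numerically: ≈ 0.420.
(Since a = 9 > μ = 3.778, the bound 34/81 is < 1 and informative.)

P[X ≥ 9] ≤ 34/81 ≈ 0.420.


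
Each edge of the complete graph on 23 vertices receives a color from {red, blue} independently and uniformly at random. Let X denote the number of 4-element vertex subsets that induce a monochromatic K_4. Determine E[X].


Let X = Σ_S X_S over the C(23, 4) = 8855 subsets S of size 4, where X_S = 1 if the K_4 on S is monochromatic.
For a fixed S, the K_4 on S has C(4, 2) = 6 edges. P[all 6 edges red] = (1/2)^6, and likewise for blue, so P[monochromatic] = 2·(1/2)^6 = 2^{1 − 6} = 1/32.
Summing: E[X] = C(23, 4) · 2^{1 − 6} = 8855 · 1/32 = 8855/32.
Numerically: E[X] ≈ 276.7188.

E[X] = C(23,4)·2^(1−C(4,2)) = 8855/32 ≈ 276.7188.


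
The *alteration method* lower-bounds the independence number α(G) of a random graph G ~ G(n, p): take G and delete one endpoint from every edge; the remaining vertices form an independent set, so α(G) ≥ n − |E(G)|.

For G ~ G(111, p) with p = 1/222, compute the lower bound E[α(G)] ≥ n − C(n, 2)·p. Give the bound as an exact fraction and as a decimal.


E[|E(G)|] = C(111, 2)·p = 6105 · (1/222) = 55/2.
E[α(G)] ≥ n − E[|E(G)|] = 111 − 55/2 = 167/2.
Numerically: ≈ 83.500.
(This is only a lower bound; the true E[α(G)] may be larger.)

E[α(G)] ≥ 167/2 ≈ 83.500.


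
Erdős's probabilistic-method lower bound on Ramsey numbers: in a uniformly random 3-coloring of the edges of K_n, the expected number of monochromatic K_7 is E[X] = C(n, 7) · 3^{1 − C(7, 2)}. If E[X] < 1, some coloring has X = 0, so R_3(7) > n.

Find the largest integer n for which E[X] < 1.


We need C(n, 7) · 3^{1 − 21} < 1, i.e. C(n, 7) < 3^{21 − 1} = 3486784401.
Check values of n near the boundary:
  n = 75: C(75, 7) = 1984829850; 1984829850 < 3486784401? YES
  n = 76: C(76, 7) = 2186189400; 2186189400 < 3486784401? YES
  n = 77: C(77, 7) = 2404808340; 2404808340 < 3486784401? YES
  n = 78: C(78, 7) = 2641902120; 2641902120 < 3486784401? YES
  n = 79: C(79, 7) = 2898753715; 2898753715 < 3486784401? YES
  n = 80: C(80, 7) = 3176716400; 3176716400 < 3486784401? YES
  n = 81: C(81, 7) = 3477216600; 3477216600 < 3486784401? YES
  n = 82: C(82, 7) = 3801756816; 3801756816 < 3486784401? NO
  n = 83: C(83, 7) = 4151918628; 4151918628 < 3486784401? NO
The largest n with C(n, 7) < 3486784401 is n = 81 (where E[X] = 42928600/43046721 ≈ 0.997256). Hence R_3(7) > 81, i.e. R_3(7) ≥ 82.

Largest n = 81; hence R_3(7) > 81.


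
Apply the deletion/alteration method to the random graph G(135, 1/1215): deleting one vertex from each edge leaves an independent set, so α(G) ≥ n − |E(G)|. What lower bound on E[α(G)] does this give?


E[|E(G)|] = C(135, 2)·p = 9045 · (1/1215) = 67/9.
E[α(G)] ≥ n − E[|E(G)|] = 135 − 67/9 = 1148/9.
Numerically: ≈ 127.556.
(This is only a lower bound; the true E[α(G)] may be larger.)

E[α(G)] ≥ 1148/9 ≈ 127.556.


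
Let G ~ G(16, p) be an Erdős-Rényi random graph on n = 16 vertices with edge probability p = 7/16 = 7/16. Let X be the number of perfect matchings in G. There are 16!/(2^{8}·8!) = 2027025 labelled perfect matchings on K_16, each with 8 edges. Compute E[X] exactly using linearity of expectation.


K_16 has 16!/(2^{8}·8!) = 2027025 labelled perfect matchings.
For each such perfect matching H, let X_H = 1 if all 8 edges of H are present in G. Then P[X_H = 1] = p^{8} = (7/16)^{8} = 5764801/4294967296.
By linearity: E[X] = Σ_H E[X_H] = 2027025 · p^{8} = 2027025 · 5764801/4294967296 = 11685395747025/4294967296.
Numerically: E[X] ≈ 2720.72.

E[X] = 2027025 · (7/16)^{8} = 11685395747025/4294967296 ≈ 2720.72.


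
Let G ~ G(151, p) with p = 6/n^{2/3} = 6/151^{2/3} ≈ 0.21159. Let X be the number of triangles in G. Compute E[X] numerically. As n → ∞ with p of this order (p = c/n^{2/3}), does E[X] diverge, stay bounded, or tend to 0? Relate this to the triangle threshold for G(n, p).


Number of potential triangles: C(151, 3) = 562475.
Each occurs with probability p³ ≈ (0.21159)³ ≈ 9.4732687e-03.
By linearity: E[X] = C(151, 3)·p³ ≈ 562475 · 9.4732687e-03 ≈ 5328.47682.
Since α = 2/3 < 1, p = c/n^{2/3} ≫ 1/n is above the triangle threshold p ~ 1/n. Asymptotically E[X] ~ (c³/6)·n^{3(1−α)} = (6³/6)·n^{1} → ∞; triangles are abundant w.h.p.

E[X] ≈ 5328.47682; in regime p = Θ(1/n^{2/3}) E[X] diverges (above the triangle threshold p ~ 1/n).


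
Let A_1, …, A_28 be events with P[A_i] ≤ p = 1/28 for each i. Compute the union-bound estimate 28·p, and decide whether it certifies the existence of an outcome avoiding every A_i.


Union bound: P[∪_{i=1}^{28} A_i] ≤ Σ_i P[A_i] ≤ 28·p = 28·(1/28) = 1.
Numerically: 1 ≈ 1.000000.
Is 1 < 1? NO.
Since the bound 1 is ≥ 1, the union bound is uninformative here; it does NOT by itself certify existence.

28·p = 1 ≈ 1.000000; existence NOT certified by the union bound.


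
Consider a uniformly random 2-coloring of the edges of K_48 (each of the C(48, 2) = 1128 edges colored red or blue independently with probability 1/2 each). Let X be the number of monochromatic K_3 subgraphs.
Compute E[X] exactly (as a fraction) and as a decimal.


Let X = Σ_S X_S over the C(48, 3) = 17296 subsets S of size 3, where X_S = 1 if the K_3 on S is monochromatic.
For a fixed S, the K_3 on S has C(3, 2) = 3 edges. P[all 3 edges red] = (1/2)^3, and likewise for blue, so P[monochromatic] = 2·(1/2)^3 = 2^{1 − 3} = 1/4.
By linearity: E[X] = C(48, 3) · 2^{1 − 3} = 17296 · 1/4 = 4324.
Numerically: E[X] ≈ 4324.0000.

E[X] = C(48,3)·2^(1−C(3,2)) = 4324 ≈ 4324.0000.


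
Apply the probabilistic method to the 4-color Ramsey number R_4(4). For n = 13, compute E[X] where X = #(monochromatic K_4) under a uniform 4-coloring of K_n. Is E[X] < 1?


E[X] = C(13, 4) · 4^{1 − 6} = 715 · 4^{−5} = 715/1024.
As a reduced fraction: E[X] = 715/1024 ≈ 0.6982.
Is E[X] < 1? YES.
Since E[X] < 1, there exists a 4-coloring of K_{13} with no monochromatic K_4; hence R_4(4) > 13.

E[X] = 715/1024 ≈ 0.6982; E[X] < 1, so R_4(4) > 13.


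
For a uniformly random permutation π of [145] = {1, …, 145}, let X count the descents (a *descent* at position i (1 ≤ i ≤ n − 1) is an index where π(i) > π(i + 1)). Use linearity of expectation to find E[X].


Write X = Σ X_I over i = 1, …, 144, with X_I the indicator of one descent.
There are 144 indicators.
For each fixed i, the pair (π(i), π(i+1)) is a uniformly random ordered pair of distinct values from {1, …, 145}; by symmetry P[π(i) > π(i+1)] = 1/2.
By linearity: E[X] = 144 · (1/2) = (145 − 1) · (1/2) = 72 ≈ 72.000000.

E[X] = 72 = 72.000000.


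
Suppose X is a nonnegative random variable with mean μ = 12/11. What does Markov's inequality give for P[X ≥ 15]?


μ = E[X] = 12/11, a = 15.
Markov: P[X ≥ 15] ≤ μ/a = (12/11)/15 = 4/55.
Numerically: ≈ 0.073.
(Since a = 15 > μ = 1.091, the bound 4/55 is < 1 and informative.)

P[X ≥ 15] ≤ 4/55 ≈ 0.073.


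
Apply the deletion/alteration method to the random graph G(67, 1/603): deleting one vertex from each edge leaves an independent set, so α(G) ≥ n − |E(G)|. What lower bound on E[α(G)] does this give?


E[|E(G)|] = C(67, 2)·p = 2211 · (1/603) = 11/3.
E[α(G)] ≥ n − E[|E(G)|] = 67 − 11/3 = 190/3.
Numerically: ≈ 63.333.
(This is only a lower bound; the true E[α(G)] may be larger.)

E[α(G)] ≥ 190/3 ≈ 63.333.


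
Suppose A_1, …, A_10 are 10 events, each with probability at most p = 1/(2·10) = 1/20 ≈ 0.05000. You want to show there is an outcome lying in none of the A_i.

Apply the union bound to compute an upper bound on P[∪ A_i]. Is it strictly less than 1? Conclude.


Union bound: P[∪_{i=1}^{10} A_i] ≤ Σ_i P[A_i] ≤ 10·p = 10·(1/20) = 1/2.
Numerically: 1/2 ≈ 0.50000.
Is 1/2 < 1? YES.
Since P[∪ A_i] ≤ 1/2 < 1, the complement has P[∩ A_i^c] ≥ 1 − 1/2 = 1/2 > 0, so some outcome avoids every A_i.

10·p = 1/2 ≈ 0.50000; existence CERTIFIED by the union bound.


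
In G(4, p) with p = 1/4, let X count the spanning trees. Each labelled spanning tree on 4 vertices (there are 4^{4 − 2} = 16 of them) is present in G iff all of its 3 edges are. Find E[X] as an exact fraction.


K_4 has 4^{4 − 2} = 16 labelled spanning trees.
For each such spanning tree H, let X_H = 1 if all 3 edges of H are present in G. Then P[X_H = 1] = p^{3} = (1/4)^{3} = 1/64.
By linearity of expectation: E[X] = Σ_H E[X_H] = 16 · p^{3} = 16 · 1/64 = 1/4.
Numerically: E[X] ≈ 0.25.

E[X] = 16 · (1/4)^{3} = 1/4 ≈ 0.25.


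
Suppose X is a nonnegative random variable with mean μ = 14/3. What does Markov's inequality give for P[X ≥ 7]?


μ = E[X] = 14/3, a = 7.
Markov: P[X ≥ 7] ≤ μ/a = (14/3)/7 = 2/3.
Numerically: ≈ 0.6667.
(Since a = 7 > μ = 4.6667, the bound 2/3 is < 1 and informative.)

P[X ≥ 7] ≤ 2/3 ≈ 0.6667.


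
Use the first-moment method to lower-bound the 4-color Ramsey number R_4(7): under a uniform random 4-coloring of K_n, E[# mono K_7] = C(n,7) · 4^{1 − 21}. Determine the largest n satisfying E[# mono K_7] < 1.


We need C(n, 7) · 4^{1 − 21} < 1, i.e. C(n, 7) < 4^{21 − 1} = 1099511627776.
Check values of n near the boundary:
  n = 174: C(174, 7) = 847879782984; 847879782984 < 1099511627776? YES
  n = 175: C(175, 7) = 883208107275; 883208107275 < 1099511627776? YES
  n = 176: C(176, 7) = 919790691600; 919790691600 < 1099511627776? YES
  n = 177: C(177, 7) = 957664425960; 957664425960 < 1099511627776? YES
  n = 178: C(178, 7) = 996867063280; 996867063280 < 1099511627776? YES
  n = 179: C(179, 7) = 1037437234460; 1037437234460 < 1099511627776? YES
  n = 180: C(180, 7) = 1079414463600; 1079414463600 < 1099511627776? YES
  n = 181: C(181, 7) = 1122839183400; 1122839183400 < 1099511627776? NO
  n = 182: C(182, 7) = 1167752750736; 1167752750736 < 1099511627776? NO
The largest n with C(n, 7) < 1099511627776 is n = 180 (where E[X] = 67463403975/68719476736 ≈ 0.982). Hence R_4(7) > 180, i.e. R_4(7) ≥ 181.

Largest n = 180; hence R_4(7) > 180.


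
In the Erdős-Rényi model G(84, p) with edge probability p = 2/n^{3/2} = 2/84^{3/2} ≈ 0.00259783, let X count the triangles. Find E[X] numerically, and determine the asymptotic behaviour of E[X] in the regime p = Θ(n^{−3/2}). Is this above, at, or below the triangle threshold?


Number of potential triangles: C(84, 3) = 95284.
Each occurs with probability p³ ≈ (0.00259783)³ ≈ 1.75320702e-08.
By linearity: E[X] = C(84, 3)·p³ ≈ 95284 · 1.75320702e-08 ≈ 0.001671.
Since α = 3/2 > 1, p = c/n^{3/2} = o(1/n) is below the triangle threshold p ~ 1/n. Asymptotically E[X] ~ (c³/6)·n^{3(1−α)} = (2³/6)·n^{-1.5} → 0, so by Markov's inequality G has no triangles w.h.p.

E[X] ≈ 0.001671; in regime p = Θ(1/n^{3/2}) E[X] tends to 0 (below the triangle threshold p ~ 1/n).


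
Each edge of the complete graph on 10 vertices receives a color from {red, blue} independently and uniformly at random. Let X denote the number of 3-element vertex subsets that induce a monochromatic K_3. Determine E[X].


Let X = Σ_S X_S over the C(10, 3) = 120 subsets S of size 3, where X_S = 1 if the K_3 on S is monochromatic.
For a fixed S, the K_3 on S has C(3, 2) = 3 edges. P[all 3 edges red] = (1/2)^3, and likewise for blue, so P[monochromatic] = 2·(1/2)^3 = 2^{1 − 3} = 1/4.
Summing: E[X] = C(10, 3) · 2^{1 − 3} = 120 · 1/4 = 30.
Numerically: E[X] ≈ 30.000.

E[X] = C(10,3)·2^(1−C(3,2)) = 30 ≈ 30.000.


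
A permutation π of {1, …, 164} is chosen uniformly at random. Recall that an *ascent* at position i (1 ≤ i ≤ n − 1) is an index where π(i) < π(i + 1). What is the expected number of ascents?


Write X = Σ X_I over i = 1, …, 163, with X_I the indicator of one ascent.
There are 163 indicators.
For each fixed i, the pair (π(i), π(i+1)) is a uniformly random ordered pair of distinct values from {1, …, 164}; by symmetry P[π(i) < π(i+1)] = 1/2.
By linearity: E[X] = 163 · (1/2) = (164 − 1) · (1/2) = 163/2 ≈ 81.5000.

E[X] = 163/2 = 81.5000.


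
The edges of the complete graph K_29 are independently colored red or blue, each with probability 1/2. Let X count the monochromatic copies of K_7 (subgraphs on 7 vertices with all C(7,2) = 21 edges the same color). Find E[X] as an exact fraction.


Let X = Σ_S X_S over the C(29, 7) = 1560780 subsets S of size 7, where X_S = 1 if the K_7 on S is monochromatic.
For a fixed S, the K_7 on S has C(7, 2) = 21 edges. P[all 21 edges red] = (1/2)^21, and likewise for blue, so P[monochromatic] = 2·(1/2)^21 = 2^{1 − 21} = 1/1048576.
By linearity of expectation: E[X] = C(29, 7) · 2^{1 − 21} = 1560780 · 1/1048576 = 390195/262144.
Numerically: E[X] ≈ 1.48848.

E[X] = C(29,7)·2^(1−C(7,2)) = 390195/262144 ≈ 1.48848.


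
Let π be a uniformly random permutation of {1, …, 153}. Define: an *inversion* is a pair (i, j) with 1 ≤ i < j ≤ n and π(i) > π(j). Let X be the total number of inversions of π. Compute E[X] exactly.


Write X = Σ X_I over the C(153, 2) = 11628 pairs i < j, with X_I the indicator of one inversion.
There are 11628 indicators.
For each fixed pair i < j, the values π(i) and π(j) are two distinct elements of {1, …, 153} in uniformly random order; by symmetry P[π(i) > π(j)] = 1/2.
By linearity: E[X] = 11628 · (1/2) = C(153, 2) · (1/2) = 11628/2 = 5814 ≈ 5814.000.

E[X] = 5814 = 5814.000.


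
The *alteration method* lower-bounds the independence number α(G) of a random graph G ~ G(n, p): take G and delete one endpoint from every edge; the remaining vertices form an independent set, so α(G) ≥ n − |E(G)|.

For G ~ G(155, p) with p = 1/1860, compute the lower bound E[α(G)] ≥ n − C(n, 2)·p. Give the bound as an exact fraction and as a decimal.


E[|E(G)|] = C(155, 2)·p = 11935 · (1/1860) = 77/12.
E[α(G)] ≥ n − E[|E(G)|] = 155 − 77/12 = 1783/12.
Numerically: ≈ 148.58333.
(This is only a lower bound; the true E[α(G)] may be larger.)

E[α(G)] ≥ 1783/12 ≈ 148.58333.


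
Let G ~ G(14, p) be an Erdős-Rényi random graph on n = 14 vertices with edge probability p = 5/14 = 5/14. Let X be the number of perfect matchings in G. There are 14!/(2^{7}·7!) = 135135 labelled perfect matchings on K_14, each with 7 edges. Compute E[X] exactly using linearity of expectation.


K_14 has 14!/(2^{7}·7!) = 135135 labelled perfect matchings.
For each such perfect matching H, let X_H = 1 if all 7 edges of H are present in G. Then P[X_H = 1] = p^{7} = (5/14)^{7} = 78125/105413504.
Summing the indicators: E[X] = Σ_H E[X_H] = 135135 · p^{7} = 135135 · 78125/105413504 = 1508203125/15059072.
Numerically: E[X] ≈ 100.152.

E[X] = 135135 · (5/14)^{7} = 1508203125/15059072 ≈ 100.152.


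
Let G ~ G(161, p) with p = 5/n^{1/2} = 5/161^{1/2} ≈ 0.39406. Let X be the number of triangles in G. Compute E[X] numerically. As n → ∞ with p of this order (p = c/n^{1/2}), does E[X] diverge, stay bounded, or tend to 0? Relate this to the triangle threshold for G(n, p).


Number of potential triangles: C(161, 3) = 682640.
Each occurs with probability p³ ≈ (0.39406)³ ≈ 6.1188696e-02.
By linearity: E[X] = C(161, 3)·p³ ≈ 682640 · 6.1188696e-02 ≈ 41769.85153.
Since α = 1/2 < 1, p = c/n^{1/2} ≫ 1/n is above the triangle threshold p ~ 1/n. Asymptotically E[X] ~ (c³/6)·n^{3(1−α)} = (5³/6)·n^{1.5} → ∞; triangles are abundant w.h.p.

E[X] ≈ 41769.85153; in regime p = Θ(1/n^{1/2}) E[X] diverges (above the triangle threshold p ~ 1/n).


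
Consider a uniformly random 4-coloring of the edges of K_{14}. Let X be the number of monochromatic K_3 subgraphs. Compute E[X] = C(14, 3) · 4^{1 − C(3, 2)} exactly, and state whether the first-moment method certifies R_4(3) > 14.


E[X] = C(14, 3) · 4^{1 − 3} = 364 · 4^{−2} = 364/16.
As a reduced fraction: E[X] = 91/4 ≈ 22.750.
Is E[X] < 1? NO.
Since E[X] ≥ 1, the first-moment bound is inconclusive at n = 14; it does NOT by itself certify R_4(3) > 14.

E[X] = 91/4 ≈ 22.750; E[X] ≥ 1; first-moment method inconclusive here.


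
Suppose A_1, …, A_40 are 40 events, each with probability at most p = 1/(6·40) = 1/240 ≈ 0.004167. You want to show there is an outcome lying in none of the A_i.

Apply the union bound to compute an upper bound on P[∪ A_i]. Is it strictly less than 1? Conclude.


Union bound: P[∪_{i=1}^{40} A_i] ≤ Σ_i P[A_i] ≤ 40·p = 40·(1/240) = 1/6.
Numerically: 1/6 ≈ 0.166667.
Is 1/6 < 1? YES.
Since P[∪ A_i] ≤ 1/6 < 1, the complement has P[∩ A_i^c] ≥ 1 − 1/6 = 5/6 > 0, so some outcome avoids every A_i.

40·p = 1/6 ≈ 0.166667; existence CERTIFIED by the union bound.


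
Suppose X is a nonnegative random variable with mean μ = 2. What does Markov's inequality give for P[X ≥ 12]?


μ = E[X] = 2, a = 12.
Markov: P[X ≥ 12] ≤ μ/a = (2)/12 = 1/6.
Numerically: ≈ 0.1667.
(Since a = 12 > μ = 2.0000, the bound 1/6 is < 1 and informative.)

P[X ≥ 12] ≤ 1/6 ≈ 0.1667.


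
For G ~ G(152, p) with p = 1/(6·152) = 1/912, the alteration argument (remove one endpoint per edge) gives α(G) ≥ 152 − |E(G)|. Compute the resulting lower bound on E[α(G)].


E[|E(G)|] = C(152, 2)·p = 11476 · (1/912) = 151/12.
E[α(G)] ≥ n − E[|E(G)|] = 152 − 151/12 = 1673/12.
Numerically: ≈ 139.4167.
(This is only a lower bound; the true E[α(G)] may be larger.)

E[α(G)] ≥ 1673/12 ≈ 139.4167.


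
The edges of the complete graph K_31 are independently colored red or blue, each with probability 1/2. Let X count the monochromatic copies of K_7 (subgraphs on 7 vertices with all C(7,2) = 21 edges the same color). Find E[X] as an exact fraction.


Let X = Σ_S X_S over the C(31, 7) = 2629575 subsets S of size 7, where X_S = 1 if the K_7 on S is monochromatic.
For a fixed S, the K_7 on S has C(7, 2) = 21 edges. P[all 21 edges red] = (1/2)^21, and likewise for blue, so P[monochromatic] = 2·(1/2)^21 = 2^{1 − 21} = 1/1048576.
By linearity: E[X] = C(31, 7) · 2^{1 − 21} = 2629575 · 1/1048576 = 2629575/1048576.
Numerically: E[X] ≈ 2.50776.

E[X] = C(31,7)·2^(1−C(7,2)) = 2629575/1048576 ≈ 2.50776.


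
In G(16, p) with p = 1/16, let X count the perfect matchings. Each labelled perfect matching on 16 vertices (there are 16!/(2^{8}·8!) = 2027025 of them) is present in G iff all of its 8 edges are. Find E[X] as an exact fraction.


K_16 has 16!/(2^{8}·8!) = 2027025 labelled perfect matchings.
For each such perfect matching H, let X_H = 1 if all 8 edges of H are present in G. Then P[X_H = 1] = p^{8} = (1/16)^{8} = 1/4294967296.
By linearity: E[X] = Σ_H E[X_H] = 2027025 · p^{8} = 2027025 · 1/4294967296 = 2027025/4294967296.
Numerically: E[X] ≈ 0.000472.

E[X] = 2027025 · (1/16)^{8} = 2027025/4294967296 ≈ 0.000472.


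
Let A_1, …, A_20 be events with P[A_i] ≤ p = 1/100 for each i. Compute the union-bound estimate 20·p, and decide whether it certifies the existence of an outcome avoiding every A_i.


Union bound: P[∪_{i=1}^{20} A_i] ≤ Σ_i P[A_i] ≤ 20·p = 20·(1/100) = 1/5.
Numerically: 1/5 ≈ 0.200.
Is 1/5 < 1? YES.
Since P[∪ A_i] ≤ 1/5 < 1, the complement has P[∩ A_i^c] ≥ 1 − 1/5 = 4/5 > 0, so some outcome avoids every A_i.

20·p = 1/5 ≈ 0.200; existence CERTIFIED by the union bound.


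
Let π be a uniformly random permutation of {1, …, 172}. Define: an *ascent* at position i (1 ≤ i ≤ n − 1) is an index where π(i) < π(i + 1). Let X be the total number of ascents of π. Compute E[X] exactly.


Write X = Σ X_I over i = 1, …, 171, with X_I the indicator of one ascent.
There are 171 indicators.
For each fixed i, the pair (π(i), π(i+1)) is a uniformly random ordered pair of distinct values from {1, …, 172}; by symmetry P[π(i) < π(i+1)] = 1/2.
By linearity: E[X] = 171 · (1/2) = (172 − 1) · (1/2) = 171/2 ≈ 85.50000.

E[X] = 171/2 = 85.50000.


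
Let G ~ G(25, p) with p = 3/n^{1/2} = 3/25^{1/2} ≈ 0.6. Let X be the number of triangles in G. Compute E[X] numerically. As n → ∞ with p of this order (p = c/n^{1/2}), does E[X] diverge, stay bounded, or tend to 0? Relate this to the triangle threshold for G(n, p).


Number of potential triangles: C(25, 3) = 2300.
Each occurs with probability p³ ≈ (0.6)³ ≈ 2.160000e-01.
By linearity: E[X] = C(25, 3)·p³ ≈ 2300 · 2.160000e-01 ≈ 496.8000.
Since α = 1/2 < 1, p = c/n^{1/2} ≫ 1/n is above the triangle threshold p ~ 1/n. Asymptotically E[X] ~ (c³/6)·n^{3(1−α)} = (3³/6)·n^{1.5} → ∞; triangles are abundant w.h.p.

E[X] ≈ 496.8000; in regime p = Θ(1/n^{1/2}) E[X] diverges (above the triangle threshold p ~ 1/n).


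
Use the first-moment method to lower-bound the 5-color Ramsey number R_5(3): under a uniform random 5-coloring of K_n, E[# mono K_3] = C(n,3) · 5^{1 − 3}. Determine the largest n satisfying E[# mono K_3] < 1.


We need C(n, 3) · 5^{1 − 3} < 1, i.e. C(n, 3) < 5^{3 − 1} = 25.
Check values of n near the boundary:
  n = 3: C(3, 3) = 1; 1 < 25? YES
  n = 4: C(4, 3) = 4; 4 < 25? YES
  n = 5: C(5, 3) = 10; 10 < 25? YES
  n = 6: C(6, 3) = 20; 20 < 25? YES
  n = 7: C(7, 3) = 35; 35 < 25? NO
The largest n with C(n, 3) < 25 is n = 6 (where E[X] = 4/5 ≈ 0.80000). Hence R_5(3) > 6, i.e. R_5(3) ≥ 7.

Largest n = 6; hence R_5(3) > 6.


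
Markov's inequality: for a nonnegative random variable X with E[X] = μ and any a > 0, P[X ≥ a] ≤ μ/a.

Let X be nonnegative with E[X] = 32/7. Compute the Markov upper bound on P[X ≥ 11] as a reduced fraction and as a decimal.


μ = E[X] = 32/7, a = 11.
Markov: P[X ≥ 11] ≤ μ/a = (32/7)/11 = 32/77.
Numerically: ≈ 0.41558.
(Since a = 11 > μ = 4.57143, the bound 32/77 is < 1 and informative.)

P[X ≥ 11] ≤ 32/77 ≈ 0.41558.


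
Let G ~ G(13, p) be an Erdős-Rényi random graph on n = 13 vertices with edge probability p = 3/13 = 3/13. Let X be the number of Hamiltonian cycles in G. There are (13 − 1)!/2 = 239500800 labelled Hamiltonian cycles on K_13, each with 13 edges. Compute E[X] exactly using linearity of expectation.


K_13 has (13 − 1)!/2 = 239500800 labelled Hamiltonian cycles.
For each such Hamiltonian cycle H, let X_H = 1 if all 13 edges of H are present in G. Then P[X_H = 1] = p^{13} = (3/13)^{13} = 1594323/302875106592253.
By linearity of expectation: E[X] = Σ_H E[X_H] = 239500800 · p^{13} = 239500800 · 1594323/302875106592253 = 381841633958400/302875106592253.
Numerically: E[X] ≈ 1.26072.

E[X] = 239500800 · (3/13)^{13} = 381841633958400/302875106592253 ≈ 1.26072.


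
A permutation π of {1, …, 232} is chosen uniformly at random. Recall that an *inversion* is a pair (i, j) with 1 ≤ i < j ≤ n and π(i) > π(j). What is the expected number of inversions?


Write X = Σ X_I over the C(232, 2) = 26796 pairs i < j, with X_I the indicator of one inversion.
There are 26796 indicators.
For each fixed pair i < j, the values π(i) and π(j) are two distinct elements of {1, …, 232} in uniformly random order; by symmetry P[π(i) > π(j)] = 1/2.
By linearity: E[X] = 26796 · (1/2) = C(232, 2) · (1/2) = 26796/2 = 13398 ≈ 13398.000.

E[X] = 13398 = 13398.000.
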